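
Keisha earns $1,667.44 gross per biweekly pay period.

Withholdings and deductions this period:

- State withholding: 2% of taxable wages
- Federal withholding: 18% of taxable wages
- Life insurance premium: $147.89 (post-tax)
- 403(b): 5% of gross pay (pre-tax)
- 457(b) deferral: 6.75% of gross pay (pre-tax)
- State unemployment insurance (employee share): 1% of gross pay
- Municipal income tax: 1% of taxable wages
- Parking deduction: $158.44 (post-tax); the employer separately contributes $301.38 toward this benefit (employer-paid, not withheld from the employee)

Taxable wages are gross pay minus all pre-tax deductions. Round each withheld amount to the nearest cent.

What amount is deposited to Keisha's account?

$839.50

403(b): $1,667.44 × 0.05 = $83.37
457(b) deferral: $1,667.44 × 0.0675 = $112.55
Pre-tax total = $83.37 + $112.55 = $195.92
Taxable wages = $1,667.44 − $195.92 = $1,471.52
State withholding: $1,471.52 × 0.02 = $29.43
Federal withholding: $1,471.52 × 0.18 = $264.87
Municipal income tax: $1,471.52 × 0.01 = $14.72
State unemployment insurance (employee share): $1,667.44 × 0.01 = $16.67
Parking deduction: $158.44
Life insurance premium: $147.89
(Employer's $301.38 toward parking deduction is not withheld from the employee.)
Total deductions = $83.37 + $112.55 + $29.43 + $264.87 + $14.72 + $16.67 + $158.44 + $147.89 = $827.94
Net pay = $1,667.44 − $827.94 = $839.50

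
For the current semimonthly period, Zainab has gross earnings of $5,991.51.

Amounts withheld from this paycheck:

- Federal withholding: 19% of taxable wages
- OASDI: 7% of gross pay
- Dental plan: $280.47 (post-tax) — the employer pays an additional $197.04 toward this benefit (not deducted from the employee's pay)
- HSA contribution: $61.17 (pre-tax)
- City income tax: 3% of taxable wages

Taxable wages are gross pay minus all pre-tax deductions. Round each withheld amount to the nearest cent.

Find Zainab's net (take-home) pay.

HSA contribution: $61.17
Taxable wages = $5,991.51 − $61.17 = $5,930.34
Federal withholding: $5,930.34 × 0.19 = $1,126.76
City income tax: $5,930.34 × 0.03 = $177.91
OASDI: $5,991.51 × 0.07 = $419.41
Dental plan: $280.47
(Employer's $197.04 toward dental plan is not withheld from the employee.)
Total deductions = $61.17 + $1,126.76 + $177.91 + $419.41 + $280.47 = $2,065.72
Net pay = $5,991.51 − $2,065.72 = $3,925.79

$3,925.79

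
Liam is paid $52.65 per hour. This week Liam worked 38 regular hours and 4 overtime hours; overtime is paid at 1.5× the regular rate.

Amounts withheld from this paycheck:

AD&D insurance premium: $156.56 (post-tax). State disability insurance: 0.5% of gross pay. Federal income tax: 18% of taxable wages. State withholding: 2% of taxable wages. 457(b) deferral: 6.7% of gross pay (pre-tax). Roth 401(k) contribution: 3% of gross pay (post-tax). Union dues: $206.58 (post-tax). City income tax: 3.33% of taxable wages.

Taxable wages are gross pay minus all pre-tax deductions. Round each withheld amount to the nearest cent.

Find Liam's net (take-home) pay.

$1,212.92

Regular pay: 38 × $52.65 = $2,000.70
Overtime pay: 4 × $52.65 × 1.5 = $315.90
Gross pay = $2,000.70 + $315.90 = $2,316.60
457(b) deferral: $2,316.60 × 0.067 = $155.21
Taxable wages = $2,316.60 − $155.21 = $2,161.39
Federal income tax: $2,161.39 × 0.18 = $389.05
State withholding: $2,161.39 × 0.02 = $43.23
City income tax: $2,161.39 × 0.0333 = $71.97
State disability insurance: $2,316.60 × 0.005 = $11.58
AD&D insurance premium: $156.56
Roth 401(k) contribution: $2,316.60 × 0.03 = $69.50
Union dues: $206.58
Total deductions = $155.21 + $389.05 + $43.23 + $71.97 + $11.58 + $156.56 + $69.50 + $206.58 = $1,103.68
Net pay = $2,316.60 − $1,103.68 = $1,212.92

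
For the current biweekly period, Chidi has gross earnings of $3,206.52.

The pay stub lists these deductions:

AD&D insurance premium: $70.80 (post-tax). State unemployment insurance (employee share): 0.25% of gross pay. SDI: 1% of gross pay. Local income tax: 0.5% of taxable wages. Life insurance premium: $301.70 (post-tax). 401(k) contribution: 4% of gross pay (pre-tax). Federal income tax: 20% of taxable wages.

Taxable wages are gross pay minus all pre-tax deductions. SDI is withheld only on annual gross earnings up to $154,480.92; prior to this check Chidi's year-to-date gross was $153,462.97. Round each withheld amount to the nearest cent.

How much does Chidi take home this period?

$2,056.52

401(k) contribution: $3,206.52 × 0.04 = $128.26
Taxable wages = $3,206.52 − $128.26 = $3,078.26
Local income tax: $3,078.26 × 0.005 = $15.39
Federal income tax: $3,078.26 × 0.2 = $615.65
State unemployment insurance (employee share): $3,206.52 × 0.0025 = $8.02
SDI: only $154,480.92 − $153,462.97 = $1,017.95 of this check is subject → $1,017.95 × 0.01 = $10.18
AD&D insurance premium: $70.80
Life insurance premium: $301.70
Total deductions = $128.26 + $15.39 + $615.65 + $8.02 + $10.18 + $70.80 + $301.70 = $1,150.00
Net pay = $3,206.52 − $1,150.00 = $2,056.52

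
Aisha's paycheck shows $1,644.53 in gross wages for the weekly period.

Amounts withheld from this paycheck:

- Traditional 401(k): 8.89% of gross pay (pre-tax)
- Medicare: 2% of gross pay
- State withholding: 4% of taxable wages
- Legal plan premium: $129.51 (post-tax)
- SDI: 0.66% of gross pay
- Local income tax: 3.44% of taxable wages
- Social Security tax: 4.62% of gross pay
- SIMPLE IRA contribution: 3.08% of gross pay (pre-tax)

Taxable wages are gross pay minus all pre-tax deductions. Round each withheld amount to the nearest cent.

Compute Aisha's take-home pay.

$1,090.74

Traditional 401(k): $1,644.53 × 0.0889 = $146.20
SIMPLE IRA contribution: $1,644.53 × 0.0308 = $50.65
Pre-tax total = $146.20 + $50.65 = $196.85
Taxable wages = $1,644.53 − $196.85 = $1,447.68
State withholding: $1,447.68 × 0.04 = $57.91
Local income tax: $1,447.68 × 0.0344 = $49.80
Social Security tax: $1,644.53 × 0.0462 = $75.98
SDI: $1,644.53 × 0.0066 = $10.85
Medicare: $1,644.53 × 0.02 = $32.89
Legal plan premium: $129.51
Total deductions = $146.20 + $50.65 + $57.91 + $49.80 + $75.98 + $10.85 + $32.89 + $129.51 = $553.79
Net pay = $1,644.53 − $553.79 = $1,090.74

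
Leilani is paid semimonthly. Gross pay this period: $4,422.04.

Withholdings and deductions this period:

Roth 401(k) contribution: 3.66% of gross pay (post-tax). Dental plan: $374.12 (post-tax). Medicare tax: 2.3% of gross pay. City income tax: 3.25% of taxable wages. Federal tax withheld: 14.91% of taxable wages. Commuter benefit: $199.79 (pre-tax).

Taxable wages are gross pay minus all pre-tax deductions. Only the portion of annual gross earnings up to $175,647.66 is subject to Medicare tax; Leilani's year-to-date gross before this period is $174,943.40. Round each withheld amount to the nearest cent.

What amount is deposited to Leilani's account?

$2,903.32

Commuter benefit: $199.79
Taxable wages = $4,422.04 − $199.79 = $4,222.25
City income tax: $4,222.25 × 0.0325 = $137.22
Federal tax withheld: $4,222.25 × 0.1491 = $629.54
Medicare tax: only $175,647.66 − $174,943.40 = $704.26 of this check is subject → $704.26 × 0.023 = $16.20
Dental plan: $374.12
Roth 401(k) contribution: $4,422.04 × 0.0366 = $161.85
Total deductions = $199.79 + $137.22 + $629.54 + $16.20 + $374.12 + $161.85 = $1,518.72
Net pay = $4,422.04 − $1,518.72 = $2,903.32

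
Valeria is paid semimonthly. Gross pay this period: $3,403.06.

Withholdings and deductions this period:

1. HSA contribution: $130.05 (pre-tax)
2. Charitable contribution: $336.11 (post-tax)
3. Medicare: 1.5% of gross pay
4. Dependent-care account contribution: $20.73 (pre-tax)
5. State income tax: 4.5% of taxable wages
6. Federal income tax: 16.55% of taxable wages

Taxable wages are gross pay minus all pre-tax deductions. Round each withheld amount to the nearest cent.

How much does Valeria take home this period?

HSA contribution: $130.05
Dependent-care account contribution: $20.73
Pre-tax total = $130.05 + $20.73 = $150.78
Taxable wages = $3,403.06 − $150.78 = $3,252.28
State income tax: $3,252.28 × 0.045 = $146.35
Federal income tax: $3,252.28 × 0.1655 = $538.25
Medicare: $3,403.06 × 0.015 = $51.05
Charitable contribution: $336.11
Total deductions = $130.05 + $20.73 + $146.35 + $538.25 + $51.05 + $336.11 = $1,222.54
Net pay = $3,403.06 − $1,222.54 = $2,180.52

$2,180.52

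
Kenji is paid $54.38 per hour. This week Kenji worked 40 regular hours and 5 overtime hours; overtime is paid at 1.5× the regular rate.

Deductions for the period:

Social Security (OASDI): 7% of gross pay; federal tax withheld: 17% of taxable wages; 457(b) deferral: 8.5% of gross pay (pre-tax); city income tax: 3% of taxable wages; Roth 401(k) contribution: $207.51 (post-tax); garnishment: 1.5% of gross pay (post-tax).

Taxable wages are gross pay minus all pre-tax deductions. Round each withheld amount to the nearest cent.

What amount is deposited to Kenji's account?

Regular pay: 40 × $54.38 = $2,175.20
Overtime pay: 5 × $54.38 × 1.5 = $407.85
Gross pay = $2,175.20 + $407.85 = $2,583.05
457(b) deferral: $2,583.05 × 0.085 = $219.56
Taxable wages = $2,583.05 − $219.56 = $2,363.49
City income tax: $2,363.49 × 0.03 = $70.90
Federal tax withheld: $2,363.49 × 0.17 = $401.79
Social Security (OASDI): $2,583.05 × 0.07 = $180.81
Roth 401(k) contribution: $207.51
Garnishment: $2,583.05 × 0.015 = $38.75
Total deductions = $219.56 + $70.90 + $401.79 + $180.81 + $207.51 + $38.75 = $1,119.32
Net pay = $2,583.05 − $1,119.32 = $1,463.73

$1,463.73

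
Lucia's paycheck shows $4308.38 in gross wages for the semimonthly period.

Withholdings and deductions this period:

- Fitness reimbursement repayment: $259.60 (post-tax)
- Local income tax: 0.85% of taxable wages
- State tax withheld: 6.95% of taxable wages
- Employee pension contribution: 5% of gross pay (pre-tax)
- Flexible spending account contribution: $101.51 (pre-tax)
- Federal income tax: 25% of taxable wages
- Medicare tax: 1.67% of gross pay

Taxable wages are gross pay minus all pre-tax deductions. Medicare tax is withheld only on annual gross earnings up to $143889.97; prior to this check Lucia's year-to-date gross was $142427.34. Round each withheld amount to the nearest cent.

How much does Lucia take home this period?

$2398.22

Flexible spending account contribution: $101.51
Employee pension contribution: $4308.38 × 0.05 = $215.42
Pre-tax total = $101.51 + $215.42 = $316.93
Taxable wages = $4308.38 − $316.93 = $3991.45
State tax withheld: $3991.45 × 0.0695 = $277.41
Federal income tax: $3991.45 × 0.25 = $997.86
Local income tax: $3991.45 × 0.0085 = $33.93
Medicare tax: only $143889.97 − $142427.34 = $1462.63 of this check is subject → $1462.63 × 0.0167 = $24.43
Fitness reimbursement repayment: $259.60
Total deductions = $101.51 + $215.42 + $277.41 + $997.86 + $33.93 + $24.43 + $259.60 = $1910.16
Net pay = $4308.38 − $1910.16 = $2398.22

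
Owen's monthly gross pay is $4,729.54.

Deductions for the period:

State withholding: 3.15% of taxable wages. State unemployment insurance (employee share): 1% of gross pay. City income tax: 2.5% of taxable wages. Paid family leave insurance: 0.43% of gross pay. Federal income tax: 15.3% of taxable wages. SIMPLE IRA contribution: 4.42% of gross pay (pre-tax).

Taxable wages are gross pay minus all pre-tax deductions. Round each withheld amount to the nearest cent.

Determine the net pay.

SIMPLE IRA contribution: $4,729.54 × 0.0442 = $209.05
Taxable wages = $4,729.54 − $209.05 = $4,520.49
Federal income tax: $4,520.49 × 0.153 = $691.63
City income tax: $4,520.49 × 0.025 = $113.01
State withholding: $4,520.49 × 0.0315 = $142.40
Paid family leave insurance: $4,729.54 × 0.0043 = $20.34
State unemployment insurance (employee share): $4,729.54 × 0.01 = $47.30
Total deductions = $209.05 + $691.63 + $113.01 + $142.40 + $20.34 + $47.30 = $1,223.73
Net pay = $4,729.54 − $1,223.73 = $3,505.81

$3,505.81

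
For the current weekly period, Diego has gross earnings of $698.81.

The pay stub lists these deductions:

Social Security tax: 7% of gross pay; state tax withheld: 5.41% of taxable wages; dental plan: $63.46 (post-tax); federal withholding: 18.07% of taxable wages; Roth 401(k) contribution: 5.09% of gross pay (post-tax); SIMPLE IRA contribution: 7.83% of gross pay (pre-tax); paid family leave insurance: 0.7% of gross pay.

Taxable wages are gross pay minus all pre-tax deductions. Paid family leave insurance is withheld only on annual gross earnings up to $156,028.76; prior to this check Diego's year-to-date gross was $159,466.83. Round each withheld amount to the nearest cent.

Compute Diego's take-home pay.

$344.90

SIMPLE IRA contribution: $698.81 × 0.0783 = $54.72
Taxable wages = $698.81 − $54.72 = $644.09
State tax withheld: $644.09 × 0.0541 = $34.85
Federal withholding: $644.09 × 0.1807 = $116.39
Social Security tax: $698.81 × 0.07 = $48.92
Paid family leave insurance: annual cap $156,028.76 already reached (YTD $159,466.83), so $0.00
Dental plan: $63.46
Roth 401(k) contribution: $698.81 × 0.0509 = $35.57
Total deductions = $54.72 + $34.85 + $116.39 + $48.92 + $0.00 + $63.46 + $35.57 = $353.91
Net pay = $698.81 − $353.91 = $344.90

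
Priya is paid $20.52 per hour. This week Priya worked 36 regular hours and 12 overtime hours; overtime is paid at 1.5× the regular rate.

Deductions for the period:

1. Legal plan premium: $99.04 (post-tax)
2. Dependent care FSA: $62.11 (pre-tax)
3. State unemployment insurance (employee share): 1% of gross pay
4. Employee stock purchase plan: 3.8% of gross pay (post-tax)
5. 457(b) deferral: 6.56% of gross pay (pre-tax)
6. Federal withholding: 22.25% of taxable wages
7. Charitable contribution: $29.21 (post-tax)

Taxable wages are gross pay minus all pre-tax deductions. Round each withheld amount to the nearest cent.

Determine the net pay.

Regular pay: 36 × $20.52 = $738.72
Overtime pay: 12 × $20.52 × 1.5 = $369.36
Gross pay = $738.72 + $369.36 = $1,108.08
Dependent care FSA: $62.11
457(b) deferral: $1,108.08 × 0.0656 = $72.69
Pre-tax total = $62.11 + $72.69 = $134.80
Taxable wages = $1,108.08 − $134.80 = $973.28
Federal withholding: $973.28 × 0.2225 = $216.55
State unemployment insurance (employee share): $1,108.08 × 0.01 = $11.08
Employee stock purchase plan: $1,108.08 × 0.038 = $42.11
Legal plan premium: $99.04
Charitable contribution: $29.21
Total deductions = $62.11 + $72.69 + $216.55 + $11.08 + $42.11 + $99.04 + $29.21 = $532.79
Net pay = $1,108.08 − $532.79 = $575.29

$575.29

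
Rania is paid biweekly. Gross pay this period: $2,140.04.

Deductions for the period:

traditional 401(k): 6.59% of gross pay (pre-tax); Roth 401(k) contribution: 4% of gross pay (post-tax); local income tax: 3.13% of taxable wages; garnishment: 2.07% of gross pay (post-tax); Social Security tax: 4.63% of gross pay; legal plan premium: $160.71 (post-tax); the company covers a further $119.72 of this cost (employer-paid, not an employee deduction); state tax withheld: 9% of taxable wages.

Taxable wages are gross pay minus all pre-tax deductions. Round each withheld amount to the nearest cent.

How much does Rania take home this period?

$1,366.84

Traditional 401(k): $2,140.04 × 0.0659 = $141.03
Taxable wages = $2,140.04 − $141.03 = $1,999.01
Local income tax: $1,999.01 × 0.0313 = $62.57
State tax withheld: $1,999.01 × 0.09 = $179.91
Social Security tax: $2,140.04 × 0.0463 = $99.08
Roth 401(k) contribution: $2,140.04 × 0.04 = $85.60
Garnishment: $2,140.04 × 0.0207 = $44.30
Legal plan premium: $160.71
(Employer's $119.72 toward legal plan premium is not withheld from the employee.)
Total deductions = $141.03 + $62.57 + $179.91 + $99.08 + $85.60 + $44.30 + $160.71 = $773.20
Net pay = $2,140.04 − $773.20 = $1,366.84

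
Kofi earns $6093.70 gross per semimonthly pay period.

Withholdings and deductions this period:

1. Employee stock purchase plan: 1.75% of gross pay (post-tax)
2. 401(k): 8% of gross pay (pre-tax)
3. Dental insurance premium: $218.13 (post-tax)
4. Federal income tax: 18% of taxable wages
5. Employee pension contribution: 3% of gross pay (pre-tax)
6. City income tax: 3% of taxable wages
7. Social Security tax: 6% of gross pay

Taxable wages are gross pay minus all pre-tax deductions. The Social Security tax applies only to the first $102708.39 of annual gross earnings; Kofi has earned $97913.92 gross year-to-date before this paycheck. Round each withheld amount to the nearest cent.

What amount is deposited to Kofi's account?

$3672.04

401(k): $6093.70 × 0.08 = $487.50
Employee pension contribution: $6093.70 × 0.03 = $182.81
Pre-tax total = $487.50 + $182.81 = $670.31
Taxable wages = $6093.70 − $670.31 = $5423.39
City income tax: $5423.39 × 0.03 = $162.70
Federal income tax: $5423.39 × 0.18 = $976.21
Social Security tax: only $102708.39 − $97913.92 = $4794.47 of this check is subject → $4794.47 × 0.06 = $287.67
Dental insurance premium: $218.13
Employee stock purchase plan: $6093.70 × 0.0175 = $106.64
Total deductions = $487.50 + $182.81 + $162.70 + $976.21 + $287.67 + $218.13 + $106.64 = $2421.66
Net pay = $6093.70 − $2421.66 = $3672.04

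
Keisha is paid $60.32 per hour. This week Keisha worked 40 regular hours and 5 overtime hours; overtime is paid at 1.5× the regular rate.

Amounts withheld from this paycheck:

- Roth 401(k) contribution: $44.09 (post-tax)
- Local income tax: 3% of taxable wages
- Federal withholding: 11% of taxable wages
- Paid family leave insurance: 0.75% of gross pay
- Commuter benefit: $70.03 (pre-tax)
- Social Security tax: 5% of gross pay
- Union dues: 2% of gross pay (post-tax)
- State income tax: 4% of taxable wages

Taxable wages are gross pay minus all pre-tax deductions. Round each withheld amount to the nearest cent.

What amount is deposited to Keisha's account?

$2,025.89

Regular pay: 40 × $60.32 = $2,412.80
Overtime pay: 5 × $60.32 × 1.5 = $452.40
Gross pay = $2,412.80 + $452.40 = $2,865.20
Commuter benefit: $70.03
Taxable wages = $2,865.20 − $70.03 = $2,795.17
State income tax: $2,795.17 × 0.04 = $111.81
Federal withholding: $2,795.17 × 0.11 = $307.47
Local income tax: $2,795.17 × 0.03 = $83.86
Social Security tax: $2,865.20 × 0.05 = $143.26
Paid family leave insurance: $2,865.20 × 0.0075 = $21.49
Union dues: $2,865.20 × 0.02 = $57.30
Roth 401(k) contribution: $44.09
Total deductions = $70.03 + $111.81 + $307.47 + $83.86 + $143.26 + $21.49 + $57.30 + $44.09 = $839.31
Net pay = $2,865.20 − $839.31 = $2,025.89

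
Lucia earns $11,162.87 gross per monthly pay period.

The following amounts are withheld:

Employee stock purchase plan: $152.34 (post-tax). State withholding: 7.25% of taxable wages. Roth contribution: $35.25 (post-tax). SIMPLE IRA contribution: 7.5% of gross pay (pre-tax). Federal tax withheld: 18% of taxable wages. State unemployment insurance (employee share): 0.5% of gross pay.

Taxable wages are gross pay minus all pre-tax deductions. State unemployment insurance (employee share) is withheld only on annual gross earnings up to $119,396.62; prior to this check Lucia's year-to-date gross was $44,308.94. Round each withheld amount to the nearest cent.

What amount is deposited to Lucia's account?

$7,475.02

SIMPLE IRA contribution: $11,162.87 × 0.075 = $837.22
Taxable wages = $11,162.87 − $837.22 = $10,325.65
State withholding: $10,325.65 × 0.0725 = $748.61
Federal tax withheld: $10,325.65 × 0.18 = $1,858.62
State unemployment insurance (employee share): cap not yet reached, full $11,162.87 is subject → $11,162.87 × 0.005 = $55.81
Roth contribution: $35.25
Employee stock purchase plan: $152.34
Total deductions = $837.22 + $748.61 + $1,858.62 + $55.81 + $35.25 + $152.34 = $3,687.85
Net pay = $11,162.87 − $3,687.85 = $7,475.02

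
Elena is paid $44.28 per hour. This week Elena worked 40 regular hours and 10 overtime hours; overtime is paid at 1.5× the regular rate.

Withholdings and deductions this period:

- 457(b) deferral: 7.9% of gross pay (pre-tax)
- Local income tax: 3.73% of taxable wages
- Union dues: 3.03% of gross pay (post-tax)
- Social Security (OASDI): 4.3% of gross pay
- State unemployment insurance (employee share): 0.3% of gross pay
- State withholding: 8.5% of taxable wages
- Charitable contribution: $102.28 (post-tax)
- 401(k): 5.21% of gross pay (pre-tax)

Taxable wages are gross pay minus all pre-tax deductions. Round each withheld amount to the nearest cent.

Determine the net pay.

$1,569.22

Regular pay: 40 × $44.28 = $1,771.20
Overtime pay: 10 × $44.28 × 1.5 = $664.20
Gross pay = $1,771.20 + $664.20 = $2,435.40
457(b) deferral: $2,435.40 × 0.079 = $192.40
401(k): $2,435.40 × 0.0521 = $126.88
Pre-tax total = $192.40 + $126.88 = $319.28
Taxable wages = $2,435.40 − $319.28 = $2,116.12
Local income tax: $2,116.12 × 0.0373 = $78.93
State withholding: $2,116.12 × 0.085 = $179.87
State unemployment insurance (employee share): $2,435.40 × 0.003 = $7.31
Social Security (OASDI): $2,435.40 × 0.043 = $104.72
Charitable contribution: $102.28
Union dues: $2,435.40 × 0.0303 = $73.79
Total deductions = $192.40 + $126.88 + $78.93 + $179.87 + $7.31 + $104.72 + $102.28 + $73.79 = $866.18
Net pay = $2,435.40 − $866.18 = $1,569.22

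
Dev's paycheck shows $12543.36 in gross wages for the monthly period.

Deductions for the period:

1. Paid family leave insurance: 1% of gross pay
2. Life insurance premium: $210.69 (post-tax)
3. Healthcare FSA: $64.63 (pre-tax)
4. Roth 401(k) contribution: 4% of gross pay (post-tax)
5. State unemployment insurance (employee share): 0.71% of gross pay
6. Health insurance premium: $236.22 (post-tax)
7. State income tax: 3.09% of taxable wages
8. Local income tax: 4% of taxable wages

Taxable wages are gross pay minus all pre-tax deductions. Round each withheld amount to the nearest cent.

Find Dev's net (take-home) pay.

$10430.86

Healthcare FSA: $64.63
Taxable wages = $12543.36 − $64.63 = $12478.73
State income tax: $12478.73 × 0.0309 = $385.59
Local income tax: $12478.73 × 0.04 = $499.15
Paid family leave insurance: $12543.36 × 0.01 = $125.43
State unemployment insurance (employee share): $12543.36 × 0.0071 = $89.06
Roth 401(k) contribution: $12543.36 × 0.04 = $501.73
Life insurance premium: $210.69
Health insurance premium: $236.22
Total deductions = $64.63 + $385.59 + $499.15 + $125.43 + $89.06 + $501.73 + $210.69 + $236.22 = $2112.50
Net pay = $12543.36 − $2112.50 = $10430.86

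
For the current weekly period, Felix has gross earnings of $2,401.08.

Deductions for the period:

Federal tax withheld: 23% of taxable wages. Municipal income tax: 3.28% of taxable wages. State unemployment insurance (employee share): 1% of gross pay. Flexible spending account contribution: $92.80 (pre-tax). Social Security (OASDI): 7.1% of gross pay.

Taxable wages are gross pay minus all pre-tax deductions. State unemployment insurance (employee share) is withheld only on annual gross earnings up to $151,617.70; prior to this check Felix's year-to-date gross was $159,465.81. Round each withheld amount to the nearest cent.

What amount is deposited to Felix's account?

$1,531.19

Flexible spending account contribution: $92.80
Taxable wages = $2,401.08 − $92.80 = $2,308.28
Municipal income tax: $2,308.28 × 0.0328 = $75.71
Federal tax withheld: $2,308.28 × 0.23 = $530.90
Social Security (OASDI): $2,401.08 × 0.071 = $170.48
State unemployment insurance (employee share): annual cap $151,617.70 already reached (YTD $159,465.81), so $0.00
Total deductions = $92.80 + $75.71 + $530.90 + $170.48 + $0.00 = $869.89
Net pay = $2,401.08 − $869.89 = $1,531.19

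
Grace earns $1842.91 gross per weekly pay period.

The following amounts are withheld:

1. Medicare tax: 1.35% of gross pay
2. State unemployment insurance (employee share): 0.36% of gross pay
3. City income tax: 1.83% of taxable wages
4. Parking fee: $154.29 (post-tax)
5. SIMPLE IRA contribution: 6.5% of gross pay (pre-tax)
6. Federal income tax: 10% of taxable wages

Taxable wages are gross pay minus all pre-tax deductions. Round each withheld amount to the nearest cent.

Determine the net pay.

$1333.48

SIMPLE IRA contribution: $1842.91 × 0.065 = $119.79
Taxable wages = $1842.91 − $119.79 = $1723.12
City income tax: $1723.12 × 0.0183 = $31.53
Federal income tax: $1723.12 × 0.1 = $172.31
Medicare tax: $1842.91 × 0.0135 = $24.88
State unemployment insurance (employee share): $1842.91 × 0.0036 = $6.63
Parking fee: $154.29
Total deductions = $119.79 + $31.53 + $172.31 + $24.88 + $6.63 + $154.29 = $509.43
Net pay = $1842.91 − $509.43 = $1333.48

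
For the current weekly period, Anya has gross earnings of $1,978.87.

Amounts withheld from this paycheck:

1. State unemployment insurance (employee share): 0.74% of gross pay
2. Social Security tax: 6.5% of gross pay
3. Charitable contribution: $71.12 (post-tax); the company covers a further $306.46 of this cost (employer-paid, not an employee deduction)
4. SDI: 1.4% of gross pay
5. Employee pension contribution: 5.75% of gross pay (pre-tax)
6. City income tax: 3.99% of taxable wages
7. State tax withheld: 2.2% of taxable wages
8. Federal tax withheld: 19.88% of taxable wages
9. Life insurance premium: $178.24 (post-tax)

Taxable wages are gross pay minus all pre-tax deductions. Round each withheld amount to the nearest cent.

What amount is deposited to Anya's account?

Employee pension contribution: $1,978.87 × 0.0575 = $113.79
Taxable wages = $1,978.87 − $113.79 = $1,865.08
City income tax: $1,865.08 × 0.0399 = $74.42
State tax withheld: $1,865.08 × 0.022 = $41.03
Federal tax withheld: $1,865.08 × 0.1988 = $370.78
Social Security tax: $1,978.87 × 0.065 = $128.63
State unemployment insurance (employee share): $1,978.87 × 0.0074 = $14.64
SDI: $1,978.87 × 0.014 = $27.70
Life insurance premium: $178.24
Charitable contribution: $71.12
(Employer's $306.46 toward charitable contribution is not withheld from the employee.)
Total deductions = $113.79 + $74.42 + $41.03 + $370.78 + $128.63 + $14.64 + $27.70 + $178.24 + $71.12 = $1,020.35
Net pay = $1,978.87 − $1,020.35 = $958.52

$958.52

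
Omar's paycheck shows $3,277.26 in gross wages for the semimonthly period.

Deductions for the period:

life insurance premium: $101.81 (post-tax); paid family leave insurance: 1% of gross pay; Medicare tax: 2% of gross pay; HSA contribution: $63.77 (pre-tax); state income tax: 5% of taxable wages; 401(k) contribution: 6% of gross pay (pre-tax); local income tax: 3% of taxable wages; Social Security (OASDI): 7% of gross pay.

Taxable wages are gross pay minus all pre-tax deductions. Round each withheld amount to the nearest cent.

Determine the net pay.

$2,345.96

HSA contribution: $63.77
401(k) contribution: $3,277.26 × 0.06 = $196.64
Pre-tax total = $63.77 + $196.64 = $260.41
Taxable wages = $3,277.26 − $260.41 = $3,016.85
State income tax: $3,016.85 × 0.05 = $150.84
Local income tax: $3,016.85 × 0.03 = $90.51
Paid family leave insurance: $3,277.26 × 0.01 = $32.77
Medicare tax: $3,277.26 × 0.02 = $65.55
Social Security (OASDI): $3,277.26 × 0.07 = $229.41
Life insurance premium: $101.81
Total deductions = $63.77 + $196.64 + $150.84 + $90.51 + $32.77 + $65.55 + $229.41 + $101.81 = $931.30
Net pay = $3,277.26 − $931.30 = $2,345.96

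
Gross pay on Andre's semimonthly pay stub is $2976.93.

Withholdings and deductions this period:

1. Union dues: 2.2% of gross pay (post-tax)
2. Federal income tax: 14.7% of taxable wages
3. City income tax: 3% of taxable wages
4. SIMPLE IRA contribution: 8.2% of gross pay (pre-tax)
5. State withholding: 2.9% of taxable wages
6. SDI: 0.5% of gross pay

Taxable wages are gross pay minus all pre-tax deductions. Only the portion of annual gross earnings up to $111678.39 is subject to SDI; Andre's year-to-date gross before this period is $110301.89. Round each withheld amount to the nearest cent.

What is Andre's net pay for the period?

SIMPLE IRA contribution: $2976.93 × 0.082 = $244.11
Taxable wages = $2976.93 − $244.11 = $2732.82
State withholding: $2732.82 × 0.029 = $79.25
Federal income tax: $2732.82 × 0.147 = $401.72
City income tax: $2732.82 × 0.03 = $81.98
SDI: only $111678.39 − $110301.89 = $1376.50 of this check is subject → $1376.50 × 0.005 = $6.88
Union dues: $2976.93 × 0.022 = $65.49
Total deductions = $244.11 + $79.25 + $401.72 + $81.98 + $6.88 + $65.49 = $879.43
Net pay = $2976.93 − $879.43 = $2097.50

$2097.50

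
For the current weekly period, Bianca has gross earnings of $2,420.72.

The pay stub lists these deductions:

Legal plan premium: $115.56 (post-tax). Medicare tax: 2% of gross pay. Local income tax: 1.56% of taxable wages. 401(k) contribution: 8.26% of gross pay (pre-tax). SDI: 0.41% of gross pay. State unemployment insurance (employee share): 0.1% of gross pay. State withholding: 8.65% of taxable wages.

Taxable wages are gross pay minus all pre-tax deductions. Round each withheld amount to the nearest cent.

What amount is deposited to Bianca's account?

$1,817.72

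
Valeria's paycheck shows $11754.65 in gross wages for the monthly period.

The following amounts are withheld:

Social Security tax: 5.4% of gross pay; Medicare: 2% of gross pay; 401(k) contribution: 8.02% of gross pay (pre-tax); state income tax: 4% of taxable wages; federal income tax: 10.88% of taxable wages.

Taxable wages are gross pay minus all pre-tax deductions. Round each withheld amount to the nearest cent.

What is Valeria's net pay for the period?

$8333.27

401(k) contribution: $11754.65 × 0.0802 = $942.72
Taxable wages = $11754.65 − $942.72 = $10811.93
State income tax: $10811.93 × 0.04 = $432.48
Federal income tax: $10811.93 × 0.1088 = $1176.34
Social Security tax: $11754.65 × 0.054 = $634.75
Medicare: $11754.65 × 0.02 = $235.09
Total deductions = $942.72 + $432.48 + $1176.34 + $634.75 + $235.09 = $3421.38
Net pay = $11754.65 − $3421.38 = $8333.27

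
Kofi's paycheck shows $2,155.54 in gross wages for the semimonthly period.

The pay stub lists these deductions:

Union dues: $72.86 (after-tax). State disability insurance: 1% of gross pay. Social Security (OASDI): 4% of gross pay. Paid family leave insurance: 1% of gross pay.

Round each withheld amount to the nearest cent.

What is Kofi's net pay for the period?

$1,953.34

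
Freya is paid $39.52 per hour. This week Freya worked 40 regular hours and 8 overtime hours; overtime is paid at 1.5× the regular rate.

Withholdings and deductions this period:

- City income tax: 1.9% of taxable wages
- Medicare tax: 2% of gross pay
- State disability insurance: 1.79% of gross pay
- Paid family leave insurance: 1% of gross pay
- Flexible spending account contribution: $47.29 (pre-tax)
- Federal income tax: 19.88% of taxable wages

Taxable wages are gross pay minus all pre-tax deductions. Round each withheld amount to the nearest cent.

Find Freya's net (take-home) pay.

$1,472.02

Regular pay: 40 × $39.52 = $1,580.80
Overtime pay: 8 × $39.52 × 1.5 = $474.24
Gross pay = $1,580.80 + $474.24 = $2,055.04
Flexible spending account contribution: $47.29
Taxable wages = $2,055.04 − $47.29 = $2,007.75
City income tax: $2,007.75 × 0.019 = $38.15
Federal income tax: $2,007.75 × 0.1988 = $399.14
Paid family leave insurance: $2,055.04 × 0.01 = $20.55
State disability insurance: $2,055.04 × 0.0179 = $36.79
Medicare tax: $2,055.04 × 0.02 = $41.10
Total deductions = $47.29 + $38.15 + $399.14 + $20.55 + $36.79 + $41.10 = $583.02
Net pay = $2,055.04 − $583.02 = $1,472.02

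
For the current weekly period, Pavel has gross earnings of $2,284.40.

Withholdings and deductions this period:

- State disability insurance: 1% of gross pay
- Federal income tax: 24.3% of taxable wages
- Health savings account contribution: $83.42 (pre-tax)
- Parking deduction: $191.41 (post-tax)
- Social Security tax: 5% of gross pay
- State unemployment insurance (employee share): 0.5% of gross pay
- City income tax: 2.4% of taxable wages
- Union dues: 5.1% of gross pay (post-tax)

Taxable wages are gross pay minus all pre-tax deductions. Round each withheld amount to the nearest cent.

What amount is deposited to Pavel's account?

Health savings account contribution: $83.42
Taxable wages = $2,284.40 − $83.42 = $2,200.98
City income tax: $2,200.98 × 0.024 = $52.82
Federal income tax: $2,200.98 × 0.243 = $534.84
State disability insurance: $2,284.40 × 0.01 = $22.84
State unemployment insurance (employee share): $2,284.40 × 0.005 = $11.42
Social Security tax: $2,284.40 × 0.05 = $114.22
Parking deduction: $191.41
Union dues: $2,284.40 × 0.051 = $116.50
Total deductions = $83.42 + $52.82 + $534.84 + $22.84 + $11.42 + $114.22 + $191.41 + $116.50 = $1,127.47
Net pay = $2,284.40 − $1,127.47 = $1,156.93

$1,156.93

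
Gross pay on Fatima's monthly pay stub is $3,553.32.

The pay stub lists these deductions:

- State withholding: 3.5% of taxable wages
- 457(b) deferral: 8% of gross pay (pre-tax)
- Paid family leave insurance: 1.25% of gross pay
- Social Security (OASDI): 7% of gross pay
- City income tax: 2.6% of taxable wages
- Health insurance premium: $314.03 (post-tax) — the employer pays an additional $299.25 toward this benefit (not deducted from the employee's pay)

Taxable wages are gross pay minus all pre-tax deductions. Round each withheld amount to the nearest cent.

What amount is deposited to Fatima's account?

457(b) deferral: $3,553.32 × 0.08 = $284.27
Taxable wages = $3,553.32 − $284.27 = $3,269.05
State withholding: $3,269.05 × 0.035 = $114.42
City income tax: $3,269.05 × 0.026 = $85.00
Social Security (OASDI): $3,553.32 × 0.07 = $248.73
Paid family leave insurance: $3,553.32 × 0.0125 = $44.42
Health insurance premium: $314.03
(Employer's $299.25 toward health insurance premium is not withheld from the employee.)
Total deductions = $284.27 + $114.42 + $85.00 + $248.73 + $44.42 + $314.03 = $1,090.87
Net pay = $3,553.32 − $1,090.87 = $2,462.45

$2,462.45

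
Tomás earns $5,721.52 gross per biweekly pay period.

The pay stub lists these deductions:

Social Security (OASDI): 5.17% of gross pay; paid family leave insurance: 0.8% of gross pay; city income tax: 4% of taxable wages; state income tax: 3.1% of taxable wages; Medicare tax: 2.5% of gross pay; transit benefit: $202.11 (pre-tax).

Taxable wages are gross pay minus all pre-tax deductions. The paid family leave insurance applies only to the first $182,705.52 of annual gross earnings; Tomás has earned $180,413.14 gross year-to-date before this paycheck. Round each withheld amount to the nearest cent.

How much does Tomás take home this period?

$4,670.35

Transit benefit: $202.11
Taxable wages = $5,721.52 − $202.11 = $5,519.41
State income tax: $5,519.41 × 0.031 = $171.10
City income tax: $5,519.41 × 0.04 = $220.78
Medicare tax: $5,721.52 × 0.025 = $143.04
Paid family leave insurance: only $182,705.52 − $180,413.14 = $2,292.38 of this check is subject → $2,292.38 × 0.008 = $18.34
Social Security (OASDI): $5,721.52 × 0.0517 = $295.80
Total deductions = $202.11 + $171.10 + $220.78 + $143.04 + $18.34 + $295.80 = $1,051.17
Net pay = $5,721.52 − $1,051.17 = $4,670.35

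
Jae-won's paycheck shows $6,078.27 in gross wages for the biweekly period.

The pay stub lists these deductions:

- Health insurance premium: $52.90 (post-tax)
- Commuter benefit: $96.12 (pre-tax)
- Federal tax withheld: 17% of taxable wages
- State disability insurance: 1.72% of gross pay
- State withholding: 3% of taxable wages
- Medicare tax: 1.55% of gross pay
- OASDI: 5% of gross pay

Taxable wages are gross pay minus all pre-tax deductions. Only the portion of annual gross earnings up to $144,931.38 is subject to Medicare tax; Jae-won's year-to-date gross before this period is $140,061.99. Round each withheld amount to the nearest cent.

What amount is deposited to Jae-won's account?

$4,248.88

Commuter benefit: $96.12
Taxable wages = $6,078.27 − $96.12 = $5,982.15
State withholding: $5,982.15 × 0.03 = $179.46
Federal tax withheld: $5,982.15 × 0.17 = $1,016.97
State disability insurance: $6,078.27 × 0.0172 = $104.55
Medicare tax: only $144,931.38 − $140,061.99 = $4,869.39 of this check is subject → $4,869.39 × 0.0155 = $75.48
OASDI: $6,078.27 × 0.05 = $303.91
Health insurance premium: $52.90
Total deductions = $96.12 + $179.46 + $1,016.97 + $104.55 + $75.48 + $303.91 + $52.90 = $1,829.39
Net pay = $6,078.27 − $1,829.39 = $4,248.88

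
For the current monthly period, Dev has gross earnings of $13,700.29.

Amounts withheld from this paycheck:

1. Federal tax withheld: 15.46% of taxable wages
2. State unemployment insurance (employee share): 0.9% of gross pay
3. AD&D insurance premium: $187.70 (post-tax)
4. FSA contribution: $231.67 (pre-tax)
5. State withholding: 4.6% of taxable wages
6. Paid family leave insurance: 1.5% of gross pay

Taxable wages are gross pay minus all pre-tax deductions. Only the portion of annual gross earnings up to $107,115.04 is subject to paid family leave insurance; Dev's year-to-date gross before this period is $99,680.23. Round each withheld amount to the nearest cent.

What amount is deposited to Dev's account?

$10,344.29

FSA contribution: $231.67
Taxable wages = $13,700.29 − $231.67 = $13,468.62
Federal tax withheld: $13,468.62 × 0.1546 = $2,082.25
State withholding: $13,468.62 × 0.046 = $619.56
State unemployment insurance (employee share): $13,700.29 × 0.009 = $123.30
Paid family leave insurance: only $107,115.04 − $99,680.23 = $7,434.81 of this check is subject → $7,434.81 × 0.015 = $111.52
AD&D insurance premium: $187.70
Total deductions = $231.67 + $2,082.25 + $619.56 + $123.30 + $111.52 + $187.70 = $3,356.00
Net pay = $13,700.29 − $3,356.00 = $10,344.29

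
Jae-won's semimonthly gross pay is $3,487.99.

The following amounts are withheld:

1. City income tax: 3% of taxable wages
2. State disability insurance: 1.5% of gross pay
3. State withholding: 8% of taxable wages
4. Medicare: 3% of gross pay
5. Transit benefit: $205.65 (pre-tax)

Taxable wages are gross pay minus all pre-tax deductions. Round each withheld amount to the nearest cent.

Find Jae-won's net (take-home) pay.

Transit benefit: $205.65
Taxable wages = $3,487.99 − $205.65 = $3,282.34
City income tax: $3,282.34 × 0.03 = $98.47
State withholding: $3,282.34 × 0.08 = $262.59
State disability insurance: $3,487.99 × 0.015 = $52.32
Medicare: $3,487.99 × 0.03 = $104.64
Total deductions = $205.65 + $98.47 + $262.59 + $52.32 + $104.64 = $723.67
Net pay = $3,487.99 − $723.67 = $2,764.32

$2,764.32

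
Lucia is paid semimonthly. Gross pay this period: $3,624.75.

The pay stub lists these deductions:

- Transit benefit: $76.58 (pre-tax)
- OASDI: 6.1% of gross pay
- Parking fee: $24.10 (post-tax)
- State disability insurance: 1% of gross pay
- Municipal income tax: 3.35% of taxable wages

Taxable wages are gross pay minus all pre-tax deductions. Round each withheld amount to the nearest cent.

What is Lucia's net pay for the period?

Transit benefit: $76.58
Taxable wages = $3,624.75 − $76.58 = $3,548.17
Municipal income tax: $3,548.17 × 0.0335 = $118.86
OASDI: $3,624.75 × 0.061 = $221.11
State disability insurance: $3,624.75 × 0.01 = $36.25
Parking fee: $24.10
Total deductions = $76.58 + $118.86 + $221.11 + $36.25 + $24.10 = $476.90
Net pay = $3,624.75 − $476.90 = $3,147.85

$3,147.85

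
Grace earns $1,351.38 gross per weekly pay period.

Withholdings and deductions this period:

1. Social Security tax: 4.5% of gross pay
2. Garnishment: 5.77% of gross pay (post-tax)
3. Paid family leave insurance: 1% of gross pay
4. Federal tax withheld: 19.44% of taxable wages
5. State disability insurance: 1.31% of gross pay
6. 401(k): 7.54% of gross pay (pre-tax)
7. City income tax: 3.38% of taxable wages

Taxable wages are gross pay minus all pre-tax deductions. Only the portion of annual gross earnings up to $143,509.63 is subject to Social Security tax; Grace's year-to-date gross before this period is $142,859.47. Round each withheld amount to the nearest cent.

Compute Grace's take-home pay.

$825.92

401(k): $1,351.38 × 0.0754 = $101.89
Taxable wages = $1,351.38 − $101.89 = $1,249.49
City income tax: $1,249.49 × 0.0338 = $42.23
Federal tax withheld: $1,249.49 × 0.1944 = $242.90
Social Security tax: only $143,509.63 − $142,859.47 = $650.16 of this check is subject → $650.16 × 0.045 = $29.26
State disability insurance: $1,351.38 × 0.0131 = $17.70
Paid family leave insurance: $1,351.38 × 0.01 = $13.51
Garnishment: $1,351.38 × 0.0577 = $77.97
Total deductions = $101.89 + $42.23 + $242.90 + $29.26 + $17.70 + $13.51 + $77.97 = $525.46
Net pay = $1,351.38 − $525.46 = $825.92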